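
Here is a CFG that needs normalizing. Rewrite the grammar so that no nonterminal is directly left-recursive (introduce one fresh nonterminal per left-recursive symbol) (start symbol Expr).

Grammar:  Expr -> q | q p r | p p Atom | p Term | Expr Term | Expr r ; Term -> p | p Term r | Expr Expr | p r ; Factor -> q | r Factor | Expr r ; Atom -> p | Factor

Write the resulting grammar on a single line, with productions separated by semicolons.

Left recursion appears on Expr.
For Expr: α = {Term, r}, β = {q, q p r, p p Atom, p Term}. Rewrite as Expr → β Expr1 and Expr1 → α Expr1 | ε.

Expr -> q Expr1 | q p r Expr1 | p p Atom Expr1 | p Term Expr1; Term -> p | p Term r | Expr Expr | p r; Factor -> q | r Factor | Expr r; Atom -> p | Factor; Expr1 -> Term Expr1 | r Expr1 | ε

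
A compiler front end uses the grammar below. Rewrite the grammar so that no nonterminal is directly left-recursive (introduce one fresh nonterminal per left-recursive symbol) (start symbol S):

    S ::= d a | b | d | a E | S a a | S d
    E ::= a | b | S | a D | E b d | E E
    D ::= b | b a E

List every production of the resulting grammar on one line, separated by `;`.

Left recursion appears on S, E.
For S: α = {a a, d}, β = {d a, b, d, a E}. Rewrite as S → β S' and S' → α S' | ε.
For E: α = {b d, E}, β = {a, b, S, a D}. Rewrite as E → β E' and E' → α E' | ε.

S ::= d a S' | b S' | d S' | a E S'; E ::= a E' | b E' | S E' | a D E'; D ::= b | b a E; S' ::= a a S' | d S' | epsilon; E' ::= b d E' | E E' | epsilon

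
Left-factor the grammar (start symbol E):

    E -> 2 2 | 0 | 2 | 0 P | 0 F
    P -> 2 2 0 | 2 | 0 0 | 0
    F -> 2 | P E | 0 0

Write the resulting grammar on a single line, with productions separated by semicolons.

E -> 0 E' | 2 E''; P -> 2 P' | 0 P''; F -> 2 | P E | 0 0; E' -> epsilon | P | F; E'' -> 2 | epsilon; P' -> 2 0 | epsilon; P'' -> 0 | epsilon

E has alternatives sharing prefix '0': factor to E → 0 E' with E' → ε | P | F.
E has alternatives sharing prefix '2': factor to E → 2 E'' with E'' → 2 | ε.
P has alternatives sharing prefix '2': factor to P → 2 P' with P' → 2 0 | ε.
P has alternatives sharing prefix '0': factor to P → 0 P'' with P'' → 0 | ε.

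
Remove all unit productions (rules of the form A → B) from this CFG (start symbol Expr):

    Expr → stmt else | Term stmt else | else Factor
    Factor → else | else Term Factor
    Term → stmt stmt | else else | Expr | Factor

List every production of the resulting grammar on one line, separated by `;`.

Unit pairs: Term ⇒* {Expr, Factor}.
Replace each nonterminal's rules with the union of the non-unit rules of every nonterminal it unit-derives.

Expr → stmt else | Term stmt else | else Factor; Factor → else | else Term Factor; Term → stmt stmt | else else | else | else Term Factor | stmt else | Term stmt else | else Factor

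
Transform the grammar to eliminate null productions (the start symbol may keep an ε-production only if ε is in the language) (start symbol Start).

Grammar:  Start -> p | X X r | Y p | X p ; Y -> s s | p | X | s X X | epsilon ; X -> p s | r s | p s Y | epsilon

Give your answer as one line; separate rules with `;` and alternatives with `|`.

Nullable nonterminals: {X, Y}.
ε ∉ L(G), so no ε-production is kept.
For each production, add variants omitting each subset of nullable occurrences: Start → X X r gives X X r | X r | r. Y → s X X gives s X X | s X | s.

Start -> p | X X r | X r | r | Y p | X p; Y -> s s | p | X | s X X | s X | s; X -> p s | r s | p s Y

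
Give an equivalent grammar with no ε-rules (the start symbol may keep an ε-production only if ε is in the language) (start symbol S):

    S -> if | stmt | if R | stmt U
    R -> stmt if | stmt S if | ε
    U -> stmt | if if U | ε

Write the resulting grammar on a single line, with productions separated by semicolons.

Nullable set = {R, U}.
ε ∉ L(G), so no ε-production is kept.
Expand every rule over subsets of its nullable positions: U → if if U gives if if U | if if.

S -> if | stmt | if R | stmt U; R -> stmt if | stmt S if; U -> stmt | if if U | if if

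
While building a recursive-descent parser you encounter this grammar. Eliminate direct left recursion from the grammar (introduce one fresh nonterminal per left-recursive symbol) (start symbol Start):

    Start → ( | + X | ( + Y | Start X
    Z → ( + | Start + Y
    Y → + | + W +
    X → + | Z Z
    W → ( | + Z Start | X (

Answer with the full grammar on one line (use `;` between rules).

Directly left-recursive nonterminal: Start.
For Start: α = {X}, β = {(, + X, ( + Y}. Rewrite as Start → β Start1 and Start1 → α Start1 | ε.

Start → ( Start1 | + X Start1 | ( + Y Start1; Z → ( + | Start + Y; Y → + | + W +; X → + | Z Z; W → ( | + Z Start | X (; Start1 → X Start1 | ε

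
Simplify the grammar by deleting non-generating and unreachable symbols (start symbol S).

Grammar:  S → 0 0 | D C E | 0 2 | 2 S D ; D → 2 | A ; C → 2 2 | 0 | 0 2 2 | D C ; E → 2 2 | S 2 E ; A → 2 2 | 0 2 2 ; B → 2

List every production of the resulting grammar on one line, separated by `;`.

S → 0 0 | D C E | 0 2 | 2 S D; D → 2 | A; C → 2 2 | 0 | 0 2 2 | D C; E → 2 2 | S 2 E; A → 2 2 | 0 2 2

Generating nonterminals: {A, B, C, D, E, S}.
Reachable from S after that: {A, C, D, E, S}.
Removed useless symbols: {B} and every production mentioning them.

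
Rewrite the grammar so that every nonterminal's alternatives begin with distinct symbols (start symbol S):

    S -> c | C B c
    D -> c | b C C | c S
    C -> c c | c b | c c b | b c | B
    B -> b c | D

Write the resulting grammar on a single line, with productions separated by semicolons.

S -> c | C B c; D -> b C C | c D'; C -> b c | B | c C'; B -> b c | D; D' -> ε | S; C' -> b | c C''; C'' -> ε | b

D has alternatives sharing prefix 'c': factor to D → c D' with D' → ε | S.
C has alternatives sharing prefix 'c': factor to C → c C' with C' → c | b | c b.
C' has alternatives sharing prefix 'c': factor to C' → c C'' with C'' → ε | b.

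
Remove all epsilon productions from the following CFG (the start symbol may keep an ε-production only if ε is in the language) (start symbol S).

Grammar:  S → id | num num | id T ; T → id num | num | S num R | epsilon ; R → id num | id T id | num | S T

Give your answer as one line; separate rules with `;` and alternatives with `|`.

Nullable set = {T}.
ε ∉ L(G), so no ε-production is kept.
For each production, add variants omitting each subset of nullable occurrences: R → id T id gives id T id | id id. R → S T gives S T | S.

S → id | num num | id T; T → id num | num | S num R; R → id num | id T id | id id | num | S T | S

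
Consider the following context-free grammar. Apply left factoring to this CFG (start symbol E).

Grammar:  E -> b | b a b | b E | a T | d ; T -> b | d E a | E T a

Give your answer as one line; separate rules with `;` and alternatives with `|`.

E -> a T | d | b E'; T -> b | d E a | E T a; E' -> ε | a b | E

E has alternatives sharing prefix 'b': factor to E → b E' with E' → ε | a b | E.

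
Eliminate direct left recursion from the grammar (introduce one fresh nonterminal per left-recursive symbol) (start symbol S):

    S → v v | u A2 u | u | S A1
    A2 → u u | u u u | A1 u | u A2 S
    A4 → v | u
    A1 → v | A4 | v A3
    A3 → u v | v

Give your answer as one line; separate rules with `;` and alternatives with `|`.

S → v v S' | u A2 u S' | u S'; A2 → u u | u u u | A1 u | u A2 S; A4 → v | u; A1 → v | A4 | v A3; A3 → u v | v; S' → A1 S' | ε

Left recursion appears on S.
For S: α = {A1}, β = {v v, u A2 u, u}. Rewrite as S → β S' and S' → α S' | ε.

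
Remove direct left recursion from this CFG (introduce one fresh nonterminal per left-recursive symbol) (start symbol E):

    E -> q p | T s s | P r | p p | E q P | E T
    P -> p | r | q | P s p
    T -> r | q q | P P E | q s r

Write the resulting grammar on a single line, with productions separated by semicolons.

E -> q p E' | T s s E' | P r E' | p p E'; P -> p P' | r P' | q P'; T -> r | q q | P P E | q s r; E' -> q P E' | T E' | ε; P' -> s p P' | ε

Directly left-recursive nonterminals: E, P.
For E: α = {q P, T}, β = {q p, T s s, P r, p p}. Rewrite as E → β E' and E' → α E' | ε.
For P: α = {s p}, β = {p, r, q}. Rewrite as P → β P' and P' → α P' | ε.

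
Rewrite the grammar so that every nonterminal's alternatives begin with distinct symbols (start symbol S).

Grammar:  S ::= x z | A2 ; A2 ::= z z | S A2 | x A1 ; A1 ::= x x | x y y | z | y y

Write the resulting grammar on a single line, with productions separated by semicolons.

S ::= x z | A2; A2 ::= z z | S A2 | x A1; A1 ::= z | y y | x A1'; A1' ::= x | y y

A1 has alternatives sharing prefix 'x': factor to A1 → x A1' with A1' → x | y y.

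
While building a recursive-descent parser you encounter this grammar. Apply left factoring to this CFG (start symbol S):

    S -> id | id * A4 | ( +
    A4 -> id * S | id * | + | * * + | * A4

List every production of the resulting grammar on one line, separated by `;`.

S has alternatives sharing prefix 'id': factor to S → id S' with S' → ε | * A4.
A4 has alternatives sharing prefix 'id *': factor to A4 → id * A4' with A4' → S | ε.
A4 has alternatives sharing prefix '*': factor to A4 → * A4'' with A4'' → * + | A4.

S -> ( + | id S'; A4 -> + | id * A4' | * A4''; S' -> ε | * A4; A4' -> S | ε; A4'' -> * + | A4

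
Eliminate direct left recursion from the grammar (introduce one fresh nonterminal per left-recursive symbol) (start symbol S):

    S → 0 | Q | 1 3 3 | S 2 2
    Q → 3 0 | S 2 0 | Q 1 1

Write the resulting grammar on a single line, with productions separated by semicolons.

S → 0 S' | Q S' | 1 3 3 S'; Q → 3 0 Q' | S 2 0 Q'; S' → 2 2 S' | ε; Q' → 1 1 Q' | ε

S, Q are directly left-recursive.
For S: α = {2 2}, β = {0, Q, 1 3 3}. Rewrite as S → β S' and S' → α S' | ε.
For Q: α = {1 1}, β = {3 0, S 2 0}. Rewrite as Q → β Q' and Q' → α Q' | ε.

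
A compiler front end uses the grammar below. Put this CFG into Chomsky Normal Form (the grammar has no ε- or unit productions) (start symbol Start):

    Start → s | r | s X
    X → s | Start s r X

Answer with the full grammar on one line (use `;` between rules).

Introduce a nonterminal for each terminal appearing in a rule of length ≥ 2: X1 → s, X2 → r.
Binarize each right-hand side of length ≥ 3 by chaining fresh nonterminals (Y1, Y2, …): affected rules were X → Start X1 X2 X.

Start → s | r | X1 X; X → s | Start Y1; X1 → s; X2 → r; Y1 → X1 Y2; Y2 → X2 X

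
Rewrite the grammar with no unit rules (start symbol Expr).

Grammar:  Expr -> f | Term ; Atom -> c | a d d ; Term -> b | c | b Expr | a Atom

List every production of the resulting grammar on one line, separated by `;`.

Unit pairs: Expr ⇒* {Term}.
For each unit pair (A, B), copy every non-unit production of B to A, then drop all unit productions.

Expr -> b | c | b Expr | a Atom | f; Atom -> c | a d d; Term -> b | c | b Expr | a Atom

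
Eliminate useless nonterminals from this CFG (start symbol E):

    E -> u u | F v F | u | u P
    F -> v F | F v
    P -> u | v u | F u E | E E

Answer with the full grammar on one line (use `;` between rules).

E -> u u | u | u P; P -> u | v u | E E

Generating nonterminals: {E, P}.
Reachable from E after that: {E, P}.
Removed useless symbols: {F} and every production mentioning them.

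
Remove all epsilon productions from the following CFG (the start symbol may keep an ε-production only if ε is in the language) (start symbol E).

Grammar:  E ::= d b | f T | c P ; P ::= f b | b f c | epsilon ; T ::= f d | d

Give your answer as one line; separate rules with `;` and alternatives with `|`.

E ::= d b | f T | c P | c; P ::= f b | b f c; T ::= f d | d

Nullable set = {P}.
ε ∉ L(G), so no ε-production is kept.
Expand every rule over subsets of its nullable positions: E → c P gives c P | c.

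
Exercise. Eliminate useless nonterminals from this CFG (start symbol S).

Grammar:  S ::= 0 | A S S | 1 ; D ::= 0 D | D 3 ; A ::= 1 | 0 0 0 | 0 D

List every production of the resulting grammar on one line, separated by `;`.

Generating nonterminals: {A, S}.
Reachable from S after that: {A, S}.
Removed useless symbols: {D} and every production mentioning them.

S ::= 0 | A S S | 1; A ::= 1 | 0 0 0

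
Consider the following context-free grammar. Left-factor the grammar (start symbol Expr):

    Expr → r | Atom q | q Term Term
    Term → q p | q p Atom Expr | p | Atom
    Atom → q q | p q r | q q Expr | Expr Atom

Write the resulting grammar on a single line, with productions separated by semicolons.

Expr → r | Atom q | q Term Term; Term → p | Atom | q p Term1; Atom → p q r | Expr Atom | q q Atom1; Term1 → ε | Atom Expr; Atom1 → ε | Expr

Term has alternatives sharing prefix 'q p': factor to Term → q p Term1 with Term1 → ε | Atom Expr.
Atom has alternatives sharing prefix 'q q': factor to Atom → q q Atom1 with Atom1 → ε | Expr.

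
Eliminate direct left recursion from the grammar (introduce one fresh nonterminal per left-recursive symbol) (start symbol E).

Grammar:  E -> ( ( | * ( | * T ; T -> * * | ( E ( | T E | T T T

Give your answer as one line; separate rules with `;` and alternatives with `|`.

Directly left-recursive nonterminal: T.
For T: α = {E, T T}, β = {* *, ( E (}. Rewrite as T → β T' and T' → α T' | ε.

E -> ( ( | * ( | * T; T -> * * T' | ( E ( T'; T' -> E T' | T T T' | ε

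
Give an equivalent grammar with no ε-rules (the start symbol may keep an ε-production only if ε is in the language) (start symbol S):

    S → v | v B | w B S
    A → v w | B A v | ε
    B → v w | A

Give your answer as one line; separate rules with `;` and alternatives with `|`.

S → v | v B | w B S | w S; A → v w | B A v | B v | A v | v; B → v w | A

Nullable nonterminals: {A, B}.
ε ∉ L(G), so no ε-production is kept.
For each production, add variants omitting each subset of nullable occurrences: S → w B S gives w B S | w S. A → B A v gives B A v | B v | A v | v.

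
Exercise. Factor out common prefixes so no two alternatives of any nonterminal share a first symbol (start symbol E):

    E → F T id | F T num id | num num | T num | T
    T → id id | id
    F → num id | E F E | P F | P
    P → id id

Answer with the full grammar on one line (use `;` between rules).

E has alternatives sharing prefix 'F T': factor to E → F T E' with E' → id | num id.
E has alternatives sharing prefix 'T': factor to E → T E'' with E'' → num | ε.
T has alternatives sharing prefix 'id': factor to T → id T' with T' → id | ε.
F has alternatives sharing prefix 'P': factor to F → P F' with F' → F | ε.

E → num num | F T E' | T E''; T → id T'; F → num id | E F E | P F'; P → id id; E' → id | num id; E'' → num | ε; T' → id | ε; F' → F | ε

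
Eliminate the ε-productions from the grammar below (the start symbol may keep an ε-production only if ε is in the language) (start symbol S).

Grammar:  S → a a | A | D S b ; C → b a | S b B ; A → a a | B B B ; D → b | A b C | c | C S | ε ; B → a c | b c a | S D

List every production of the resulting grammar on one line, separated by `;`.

S → a a | A | D S b | S b; C → b a | S b B; A → a a | B B B; D → b | A b C | c | C S; B → a c | b c a | S D | S

Nullable set = {D}.
ε ∉ L(G), so no ε-production is kept.
Expand every rule over subsets of its nullable positions: S → D S b gives D S b | S b. B → S D gives S D | S.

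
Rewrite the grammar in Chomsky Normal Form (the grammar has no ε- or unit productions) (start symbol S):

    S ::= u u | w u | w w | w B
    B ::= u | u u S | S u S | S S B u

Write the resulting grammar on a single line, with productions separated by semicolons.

S ::= X1 X1 | X2 X1 | X2 X2 | X2 B; B ::= u | X1 Y1 | S Y2 | S Y3; X1 ::= u; X2 ::= w; Y1 ::= X1 S; Y2 ::= X1 S; Y3 ::= S Y4; Y4 ::= B X1

Introduce a nonterminal for each terminal appearing in a rule of length ≥ 2: X1 → u, X2 → w.
Binarize each right-hand side of length ≥ 3 by chaining fresh nonterminals (Y1, Y2, …): affected rules were B → X1 X1 S; B → S X1 S; B → S S B X1.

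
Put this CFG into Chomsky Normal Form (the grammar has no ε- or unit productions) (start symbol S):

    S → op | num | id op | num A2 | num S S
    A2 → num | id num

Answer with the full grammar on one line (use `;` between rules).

Introduce a nonterminal for each terminal appearing in a rule of length ≥ 2: X1 → id, X2 → op, X3 → num.
Binarize each right-hand side of length ≥ 3 by chaining fresh nonterminals (Y1, Y2, …): affected rules were S → X3 S S.

S → op | num | X1 X2 | X3 A2 | X3 Y1; A2 → num | X1 X3; X1 → id; X2 → op; X3 → num; Y1 → S S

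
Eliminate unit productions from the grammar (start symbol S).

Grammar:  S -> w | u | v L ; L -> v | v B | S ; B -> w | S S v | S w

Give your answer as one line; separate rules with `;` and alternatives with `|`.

S -> w | u | v L; L -> v | v B | w | u | v L; B -> w | S S v | S w

Unit pairs: L ⇒* {S}.
Replace each nonterminal's rules with the union of the non-unit rules of every nonterminal it unit-derives.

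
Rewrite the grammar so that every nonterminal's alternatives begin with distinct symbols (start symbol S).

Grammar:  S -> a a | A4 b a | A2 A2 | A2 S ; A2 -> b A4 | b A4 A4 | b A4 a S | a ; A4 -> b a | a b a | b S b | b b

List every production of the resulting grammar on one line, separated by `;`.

S -> a a | A4 b a | A2 S'; A2 -> a | b A4 A2'; A4 -> a b a | b A4'; S' -> A2 | S; A2' -> eps | A4 | a S; A4' -> a | S b | b

S has alternatives sharing prefix 'A2': factor to S → A2 S' with S' → A2 | S.
A2 has alternatives sharing prefix 'b A4': factor to A2 → b A4 A2' with A2' → ε | A4 | a S.
A4 has alternatives sharing prefix 'b': factor to A4 → b A4' with A4' → a | S b | b.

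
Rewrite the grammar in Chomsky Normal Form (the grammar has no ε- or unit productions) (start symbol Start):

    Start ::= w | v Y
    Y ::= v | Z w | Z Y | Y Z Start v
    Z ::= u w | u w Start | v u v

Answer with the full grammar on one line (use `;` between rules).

Introduce a nonterminal for each terminal appearing in a rule of length ≥ 2: X1 → v, X2 → w, X3 → u.
Binarize each right-hand side of length ≥ 3 by chaining fresh nonterminals (Y1, Y2, …): affected rules were Y → Y Z Start X1; Z → X3 X2 Start; Z → X1 X3 X1.

Start ::= w | X1 Y; Y ::= v | Z X2 | Z Y | Y Y1; Z ::= X3 X2 | X3 Y3 | X1 Y4; X1 ::= v; X2 ::= w; X3 ::= u; Y1 ::= Z Y2; Y2 ::= Start X1; Y3 ::= X2 Start; Y4 ::= X3 X1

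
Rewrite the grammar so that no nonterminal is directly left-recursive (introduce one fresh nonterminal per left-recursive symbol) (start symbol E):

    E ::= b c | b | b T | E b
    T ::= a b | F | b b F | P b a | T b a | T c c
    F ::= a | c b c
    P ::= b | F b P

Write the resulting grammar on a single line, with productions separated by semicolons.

Directly left-recursive nonterminals: E, T.
For E: α = {b}, β = {b c, b, b T}. Rewrite as E → β E' and E' → α E' | ε.
For T: α = {b a, c c}, β = {a b, F, b b F, P b a}. Rewrite as T → β T' and T' → α T' | ε.

E ::= b c E' | b E' | b T E'; T ::= a b T' | F T' | b b F T' | P b a T'; F ::= a | c b c; P ::= b | F b P; E' ::= b E' | eps; T' ::= b a T' | c c T' | eps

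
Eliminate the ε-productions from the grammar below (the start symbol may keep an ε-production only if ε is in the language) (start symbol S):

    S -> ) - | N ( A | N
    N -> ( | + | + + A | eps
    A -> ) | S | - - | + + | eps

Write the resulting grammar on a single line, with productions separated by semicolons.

The nullable symbols are {A, N, S}.
ε ∈ L(G) since S is nullable, so keep S → ε.
For each production, add variants omitting each subset of nullable occurrences: S → N ( A gives N ( A | N ( | ( A | (. N → + + A gives + + A | + +.

S -> ) - | N ( A | N ( | ( A | ( | N | ε; N -> ( | + | + + A | + +; A -> ) | S | - - | + +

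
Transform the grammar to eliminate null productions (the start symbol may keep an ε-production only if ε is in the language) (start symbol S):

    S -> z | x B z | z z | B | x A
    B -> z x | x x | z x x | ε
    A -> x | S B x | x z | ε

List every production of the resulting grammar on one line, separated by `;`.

Nullable set = {A, B, S}.
ε ∈ L(G) since S is nullable, so keep S → ε.
Add the nullable-subset variants: S → x B z gives x B z | x z. S → x A gives x A | x. A → S B x gives S B x | S x | B x.

S -> z | x B z | x z | z z | B | x A | x | ε; B -> z x | x x | z x x; A -> x | S B x | S x | B x | x z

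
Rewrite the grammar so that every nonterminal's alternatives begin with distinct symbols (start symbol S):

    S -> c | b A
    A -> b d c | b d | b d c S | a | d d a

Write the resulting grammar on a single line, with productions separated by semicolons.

A has alternatives sharing prefix 'b d': factor to A → b d A' with A' → c | ε | c S.
A' has alternatives sharing prefix 'c': factor to A' → c A'' with A'' → ε | S.

S -> c | b A; A -> a | d d a | b d A'; A' -> eps | c A''; A'' -> eps | S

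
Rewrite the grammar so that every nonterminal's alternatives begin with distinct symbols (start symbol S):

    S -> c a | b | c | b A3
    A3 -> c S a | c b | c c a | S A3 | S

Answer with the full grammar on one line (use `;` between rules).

S -> c S' | b S''; A3 -> c A3' | S A3''; S' -> a | epsilon; S'' -> epsilon | A3; A3' -> S a | b | c a; A3'' -> A3 | epsilon

S has alternatives sharing prefix 'c': factor to S → c S' with S' → a | ε.
S has alternatives sharing prefix 'b': factor to S → b S'' with S'' → ε | A3.
A3 has alternatives sharing prefix 'c': factor to A3 → c A3' with A3' → S a | b | c a.
A3 has alternatives sharing prefix 'S': factor to A3 → S A3'' with A3'' → A3 | ε.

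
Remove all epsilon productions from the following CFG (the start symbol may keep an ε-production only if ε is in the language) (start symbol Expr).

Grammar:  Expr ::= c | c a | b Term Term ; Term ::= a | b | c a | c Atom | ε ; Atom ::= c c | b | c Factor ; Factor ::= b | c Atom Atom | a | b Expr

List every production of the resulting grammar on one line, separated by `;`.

The nullable symbols are {Term}.
ε ∉ L(G), so no ε-production is kept.
Expand every rule over subsets of its nullable positions: Expr → b Term Term gives b Term Term | b Term | b.

Expr ::= c | c a | b Term Term | b Term | b; Term ::= a | b | c a | c Atom; Atom ::= c c | b | c Factor; Factor ::= b | c Atom Atom | a | b Expr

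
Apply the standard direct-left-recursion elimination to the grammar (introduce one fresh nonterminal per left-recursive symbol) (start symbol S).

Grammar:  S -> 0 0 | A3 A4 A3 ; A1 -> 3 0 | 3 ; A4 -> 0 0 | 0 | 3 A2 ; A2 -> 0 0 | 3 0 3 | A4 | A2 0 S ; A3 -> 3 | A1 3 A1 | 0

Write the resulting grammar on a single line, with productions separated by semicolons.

Left recursion appears on A2.
For A2: α = {0 S}, β = {0 0, 3 0 3, A4}. Rewrite as A2 → β A2' and A2' → α A2' | ε.

S -> 0 0 | A3 A4 A3; A1 -> 3 0 | 3; A4 -> 0 0 | 0 | 3 A2; A2 -> 0 0 A2' | 3 0 3 A2' | A4 A2'; A3 -> 3 | A1 3 A1 | 0; A2' -> 0 S A2' | ε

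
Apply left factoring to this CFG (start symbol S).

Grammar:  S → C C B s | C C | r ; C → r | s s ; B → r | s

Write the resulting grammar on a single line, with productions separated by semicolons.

S has alternatives sharing prefix 'C C': factor to S → C C S' with S' → B s | ε.

S → r | C C S'; C → r | s s; B → r | s; S' → B s | ε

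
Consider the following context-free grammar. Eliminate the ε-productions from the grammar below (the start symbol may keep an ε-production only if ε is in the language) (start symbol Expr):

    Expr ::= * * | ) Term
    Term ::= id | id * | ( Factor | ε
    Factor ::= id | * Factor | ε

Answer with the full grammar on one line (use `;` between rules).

The nullable symbols are {Factor, Term}.
ε ∉ L(G), so no ε-production is kept.
Add the nullable-subset variants: Expr → ) Term gives ) Term | ). Term → ( Factor gives ( Factor | (. Factor → * Factor gives * Factor | *.

Expr ::= * * | ) Term | ); Term ::= id | id * | ( Factor | (; Factor ::= id | * Factor | *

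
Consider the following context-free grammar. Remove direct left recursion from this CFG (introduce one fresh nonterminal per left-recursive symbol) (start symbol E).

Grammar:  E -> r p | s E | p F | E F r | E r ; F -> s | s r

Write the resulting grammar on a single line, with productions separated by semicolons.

E -> r p E' | s E E' | p F E'; F -> s | s r; E' -> F r E' | r E' | ε

Left recursion appears on E.
For E: α = {F r, r}, β = {r p, s E, p F}. Rewrite as E → β E' and E' → α E' | ε.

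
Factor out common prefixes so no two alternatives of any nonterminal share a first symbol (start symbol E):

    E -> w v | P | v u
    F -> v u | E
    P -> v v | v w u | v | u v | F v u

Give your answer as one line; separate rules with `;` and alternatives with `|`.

E -> w v | P | v u; F -> v u | E; P -> u v | F v u | v P'; P' -> v | w u | ε

P has alternatives sharing prefix 'v': factor to P → v P' with P' → v | w u | ε.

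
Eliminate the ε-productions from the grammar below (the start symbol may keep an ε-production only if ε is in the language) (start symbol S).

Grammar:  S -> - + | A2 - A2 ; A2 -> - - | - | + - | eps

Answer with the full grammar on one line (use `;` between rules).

S -> - + | A2 - A2 | A2 - | - A2 | -; A2 -> - - | - | + -

Nullable nonterminals: {A2}.
ε ∉ L(G), so no ε-production is kept.
For each production, add variants omitting each subset of nullable occurrences: S → A2 - A2 gives A2 - A2 | A2 - | - A2 | -.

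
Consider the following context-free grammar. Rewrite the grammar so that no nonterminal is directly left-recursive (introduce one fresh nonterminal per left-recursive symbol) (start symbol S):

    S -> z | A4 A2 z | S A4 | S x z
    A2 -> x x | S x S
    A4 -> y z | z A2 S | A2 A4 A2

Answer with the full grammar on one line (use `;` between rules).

S is directly left-recursive.
For S: α = {A4, x z}, β = {z, A4 A2 z}. Rewrite as S → β S' and S' → α S' | ε.

S -> z S' | A4 A2 z S'; A2 -> x x | S x S; A4 -> y z | z A2 S | A2 A4 A2; S' -> A4 S' | x z S' | eps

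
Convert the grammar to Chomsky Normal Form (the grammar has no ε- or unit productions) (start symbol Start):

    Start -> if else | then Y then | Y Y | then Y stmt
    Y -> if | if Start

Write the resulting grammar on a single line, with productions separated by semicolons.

Introduce a nonterminal for each terminal appearing in a rule of length ≥ 2: X1 → if, X2 → else, X3 → then, X4 → stmt.
Binarize each right-hand side of length ≥ 3 by chaining fresh nonterminals (Y1, Y2, …): affected rules were Start → X3 Y X3; Start → X3 Y X4.

Start -> X1 X2 | X3 Y1 | Y Y | X3 Y2; Y -> if | X1 Start; X1 -> if; X2 -> else; X3 -> then; X4 -> stmt; Y1 -> Y X3; Y2 -> Y X4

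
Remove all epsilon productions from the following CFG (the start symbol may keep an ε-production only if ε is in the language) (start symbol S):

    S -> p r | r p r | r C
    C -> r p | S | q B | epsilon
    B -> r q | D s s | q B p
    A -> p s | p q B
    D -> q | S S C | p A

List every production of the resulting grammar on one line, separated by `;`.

Nullable set = {C}.
ε ∉ L(G), so no ε-production is kept.
Add the nullable-subset variants: S → r C gives r C | r. D → S S C gives S S C | S S.

S -> p r | r p r | r C | r; C -> r p | S | q B; B -> r q | D s s | q B p; A -> p s | p q B; D -> q | S S C | S S | p A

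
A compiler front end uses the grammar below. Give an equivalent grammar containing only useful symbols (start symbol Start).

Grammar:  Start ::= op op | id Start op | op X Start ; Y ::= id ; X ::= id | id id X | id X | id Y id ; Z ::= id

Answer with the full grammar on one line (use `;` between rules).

Start ::= op op | id Start op | op X Start; Y ::= id; X ::= id | id id X | id X | id Y id

Generating nonterminals: {Start, X, Y, Z}.
Reachable from Start after that: {Start, X, Y}.
Removed useless symbols: {Z} and every production mentioning them.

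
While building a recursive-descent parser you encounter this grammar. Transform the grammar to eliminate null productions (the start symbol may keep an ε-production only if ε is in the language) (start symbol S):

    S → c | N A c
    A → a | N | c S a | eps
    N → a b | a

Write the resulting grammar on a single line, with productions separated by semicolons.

S → c | N A c | N c; A → a | N | c S a; N → a b | a

Nullable set = {A}.
ε ∉ L(G), so no ε-production is kept.
Expand every rule over subsets of its nullable positions: S → N A c gives N A c | N c.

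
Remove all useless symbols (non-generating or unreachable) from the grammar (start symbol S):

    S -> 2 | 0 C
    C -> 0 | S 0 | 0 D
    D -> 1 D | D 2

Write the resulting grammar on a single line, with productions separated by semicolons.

S -> 2 | 0 C; C -> 0 | S 0

Generating nonterminals: {C, S}.
Reachable from S after that: {C, S}.
Removed useless symbols: {D} and every production mentioning them.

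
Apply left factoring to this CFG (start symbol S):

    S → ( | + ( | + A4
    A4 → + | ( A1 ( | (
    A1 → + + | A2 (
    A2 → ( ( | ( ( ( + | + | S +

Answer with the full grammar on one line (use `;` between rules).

S has alternatives sharing prefix '+': factor to S → + S' with S' → ( | A4.
A4 has alternatives sharing prefix '(': factor to A4 → ( A4' with A4' → A1 ( | ε.
A2 has alternatives sharing prefix '( (': factor to A2 → ( ( A2' with A2' → ε | ( +.

S → ( | + S'; A4 → + | ( A4'; A1 → + + | A2 (; A2 → + | S + | ( ( A2'; S' → ( | A4; A4' → A1 ( | ε; A2' → ε | ( +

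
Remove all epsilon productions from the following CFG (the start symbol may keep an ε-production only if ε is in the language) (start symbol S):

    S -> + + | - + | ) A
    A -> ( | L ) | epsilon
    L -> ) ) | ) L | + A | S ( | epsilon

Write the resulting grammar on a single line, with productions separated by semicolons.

Nullable set = {A, L}.
ε ∉ L(G), so no ε-production is kept.
Expand every rule over subsets of its nullable positions: S → ) A gives ) A | ). A → L ) gives L ) | ). L → ) L gives ) L | ). L → + A gives + A | +.

S -> + + | - + | ) A | ); A -> ( | L ) | ); L -> ) ) | ) L | ) | + A | + | S (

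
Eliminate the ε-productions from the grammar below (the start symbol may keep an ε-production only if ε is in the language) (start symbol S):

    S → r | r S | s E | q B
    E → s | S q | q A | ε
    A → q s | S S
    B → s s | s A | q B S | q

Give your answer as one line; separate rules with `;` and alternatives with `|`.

Nullable nonterminals: {E}.
ε ∉ L(G), so no ε-production is kept.
Add the nullable-subset variants: S → s E gives s E | s.

S → r | r S | s E | s | q B; E → s | S q | q A; A → q s | S S; B → s s | s A | q B S | q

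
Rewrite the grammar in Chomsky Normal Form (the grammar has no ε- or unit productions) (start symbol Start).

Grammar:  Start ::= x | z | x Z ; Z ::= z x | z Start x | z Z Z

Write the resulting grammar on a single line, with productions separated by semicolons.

Start ::= x | z | X1 Z; Z ::= X2 X1 | X2 Y1 | X2 Y2; X1 ::= x; X2 ::= z; Y1 ::= Start X1; Y2 ::= Z Z

Introduce a nonterminal for each terminal appearing in a rule of length ≥ 2: X1 → x, X2 → z.
Binarize each right-hand side of length ≥ 3 by chaining fresh nonterminals (Y1, Y2, …): affected rules were Z → X2 Start X1; Z → X2 Z Z.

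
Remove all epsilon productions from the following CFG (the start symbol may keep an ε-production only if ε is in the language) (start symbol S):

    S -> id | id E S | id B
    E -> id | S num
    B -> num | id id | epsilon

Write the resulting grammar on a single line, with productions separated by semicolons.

The nullable symbols are {B}.
ε ∉ L(G), so no ε-production is kept.

S -> id | id E S | id B; E -> id | S num; B -> num | id id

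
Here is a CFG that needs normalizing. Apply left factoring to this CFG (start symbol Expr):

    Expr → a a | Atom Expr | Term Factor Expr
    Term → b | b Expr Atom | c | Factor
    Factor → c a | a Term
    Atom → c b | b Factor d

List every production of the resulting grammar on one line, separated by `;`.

Term has alternatives sharing prefix 'b': factor to Term → b Term1 with Term1 → ε | Expr Atom.

Expr → a a | Atom Expr | Term Factor Expr; Term → c | Factor | b Term1; Factor → c a | a Term; Atom → c b | b Factor d; Term1 → ε | Expr Atom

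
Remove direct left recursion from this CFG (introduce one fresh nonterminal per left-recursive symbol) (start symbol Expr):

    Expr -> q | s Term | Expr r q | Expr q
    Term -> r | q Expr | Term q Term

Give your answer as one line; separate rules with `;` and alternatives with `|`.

Directly left-recursive nonterminals: Expr, Term.
For Expr: α = {r q, q}, β = {q, s Term}. Rewrite as Expr → β Expr1 and Expr1 → α Expr1 | ε.
For Term: α = {q Term}, β = {r, q Expr}. Rewrite as Term → β Term1 and Term1 → α Term1 | ε.

Expr -> q Expr1 | s Term Expr1; Term -> r Term1 | q Expr Term1; Expr1 -> r q Expr1 | q Expr1 | ε; Term1 -> q Term Term1 | ε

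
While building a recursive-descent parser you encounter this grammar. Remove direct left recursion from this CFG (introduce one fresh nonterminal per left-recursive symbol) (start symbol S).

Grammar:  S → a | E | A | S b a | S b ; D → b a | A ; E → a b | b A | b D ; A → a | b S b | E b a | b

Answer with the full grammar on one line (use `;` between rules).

S is directly left-recursive.
For S: α = {b a, b}, β = {a, E, A}. Rewrite as S → β S' and S' → α S' | ε.

S → a S' | E S' | A S'; D → b a | A; E → a b | b A | b D; A → a | b S b | E b a | b; S' → b a S' | b S' | epsilon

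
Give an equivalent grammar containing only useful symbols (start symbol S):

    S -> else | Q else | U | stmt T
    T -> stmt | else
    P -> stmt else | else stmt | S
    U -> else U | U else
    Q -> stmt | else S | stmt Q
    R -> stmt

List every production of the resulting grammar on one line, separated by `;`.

S -> else | Q else | stmt T; T -> stmt | else; Q -> stmt | else S | stmt Q

Generating nonterminals: {P, Q, R, S, T}.
Reachable from S after that: {Q, S, T}.
Removed useless symbols: {P, R, U} and every production mentioning them.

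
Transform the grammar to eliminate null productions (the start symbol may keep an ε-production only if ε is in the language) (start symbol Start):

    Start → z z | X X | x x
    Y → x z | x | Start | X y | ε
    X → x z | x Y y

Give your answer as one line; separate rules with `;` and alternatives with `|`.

Start → z z | X X | x x; Y → x z | x | Start | X y; X → x z | x Y y | x y

Nullable nonterminals: {Y}.
ε ∉ L(G), so no ε-production is kept.
Add the nullable-subset variants: X → x Y y gives x Y y | x y.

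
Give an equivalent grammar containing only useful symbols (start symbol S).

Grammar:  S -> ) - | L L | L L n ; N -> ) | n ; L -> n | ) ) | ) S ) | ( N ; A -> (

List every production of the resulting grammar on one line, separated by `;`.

S -> ) - | L L | L L n; N -> ) | n; L -> n | ) ) | ) S ) | ( N

Generating nonterminals: {A, L, N, S}.
Reachable from S after that: {L, N, S}.
Removed useless symbols: {A} and every production mentioning them.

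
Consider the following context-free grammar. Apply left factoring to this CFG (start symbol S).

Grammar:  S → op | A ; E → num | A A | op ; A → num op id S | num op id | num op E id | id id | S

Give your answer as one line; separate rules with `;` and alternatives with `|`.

S → op | A; E → num | A A | op; A → id id | S | num op A'; A' → E id | id A''; A'' → S | ε

A has alternatives sharing prefix 'num op': factor to A → num op A' with A' → id S | id | E id.
A' has alternatives sharing prefix 'id': factor to A' → id A'' with A'' → S | ε.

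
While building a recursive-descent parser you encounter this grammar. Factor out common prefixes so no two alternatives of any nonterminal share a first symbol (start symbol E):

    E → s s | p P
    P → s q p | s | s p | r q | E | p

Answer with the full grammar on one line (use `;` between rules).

P has alternatives sharing prefix 's': factor to P → s P' with P' → q p | ε | p.

E → s s | p P; P → r q | E | p | s P'; P' → q p | ε | p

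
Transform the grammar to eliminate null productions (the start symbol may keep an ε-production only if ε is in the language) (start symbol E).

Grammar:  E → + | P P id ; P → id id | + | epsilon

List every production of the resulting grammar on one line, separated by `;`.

E → + | P P id | P id | id; P → id id | +

Nullable set = {P}.
ε ∉ L(G), so no ε-production is kept.
For each production, add variants omitting each subset of nullable occurrences: E → P P id gives P P id | P id | id.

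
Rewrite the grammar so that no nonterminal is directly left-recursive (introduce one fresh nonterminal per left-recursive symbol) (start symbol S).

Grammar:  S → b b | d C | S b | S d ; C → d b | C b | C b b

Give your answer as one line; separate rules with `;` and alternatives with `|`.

S → b b S' | d C S'; C → d b C'; S' → b S' | d S' | epsilon; C' → b C' | b b C' | epsilon

Left recursion appears on S, C.
For S: α = {b, d}, β = {b b, d C}. Rewrite as S → β S' and S' → α S' | ε.
For C: α = {b, b b}, β = {d b}. Rewrite as C → β C' and C' → α C' | ε.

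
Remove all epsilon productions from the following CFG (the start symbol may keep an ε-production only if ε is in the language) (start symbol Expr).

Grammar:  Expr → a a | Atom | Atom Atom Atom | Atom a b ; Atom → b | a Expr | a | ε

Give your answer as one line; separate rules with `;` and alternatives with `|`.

Expr → a a | Atom | Atom Atom Atom | Atom Atom | Atom a b | a b | ε; Atom → b | a Expr | a

The nullable symbols are {Atom, Expr}.
ε ∈ L(G) since Expr is nullable, so keep Expr → ε.
For each production, add variants omitting each subset of nullable occurrences: Expr → Atom Atom Atom gives Atom Atom Atom | Atom Atom. Expr → Atom a b gives Atom a b | a b. Atom → a Expr gives a Expr | a.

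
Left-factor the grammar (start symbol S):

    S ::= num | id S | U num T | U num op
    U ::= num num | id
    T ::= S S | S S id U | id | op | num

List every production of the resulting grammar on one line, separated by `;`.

S ::= num | id S | U num S'; U ::= num num | id; T ::= id | op | num | S S T'; S' ::= T | op; T' ::= ε | id U

S has alternatives sharing prefix 'U num': factor to S → U num S' with S' → T | op.
T has alternatives sharing prefix 'S S': factor to T → S S T' with T' → ε | id U.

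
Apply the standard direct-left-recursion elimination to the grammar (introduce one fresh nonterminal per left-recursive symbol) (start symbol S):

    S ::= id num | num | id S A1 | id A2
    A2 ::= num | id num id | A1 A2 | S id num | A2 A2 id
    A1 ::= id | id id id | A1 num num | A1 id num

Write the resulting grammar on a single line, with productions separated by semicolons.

Directly left-recursive nonterminals: A2, A1.
For A2: α = {A2 id}, β = {num, id num id, A1 A2, S id num}. Rewrite as A2 → β A2' and A2' → α A2' | ε.
For A1: α = {num num, id num}, β = {id, id id id}. Rewrite as A1 → β A1' and A1' → α A1' | ε.

S ::= id num | num | id S A1 | id A2; A2 ::= num A2' | id num id A2' | A1 A2 A2' | S id num A2'; A1 ::= id A1' | id id id A1'; A2' ::= A2 id A2' | epsilon; A1' ::= num num A1' | id num A1' | epsilon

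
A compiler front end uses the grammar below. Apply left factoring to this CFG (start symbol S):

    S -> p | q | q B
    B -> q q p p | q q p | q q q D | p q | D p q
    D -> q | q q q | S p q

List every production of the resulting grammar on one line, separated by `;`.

S has alternatives sharing prefix 'q': factor to S → q S' with S' → ε | B.
B has alternatives sharing prefix 'q q': factor to B → q q B' with B' → p p | p | q D.
D has alternatives sharing prefix 'q': factor to D → q D' with D' → ε | q q.
B' has alternatives sharing prefix 'p': factor to B' → p B'' with B'' → p | ε.

S -> p | q S'; B -> p q | D p q | q q B'; D -> S p q | q D'; S' -> ε | B; B' -> q D | p B''; D' -> ε | q q; B'' -> p | ε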